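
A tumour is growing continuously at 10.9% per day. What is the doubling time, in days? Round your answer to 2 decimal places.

doubling time ≈ 6.36 days

doubling time = ln(2) / |r| = 0.69315 / 0.109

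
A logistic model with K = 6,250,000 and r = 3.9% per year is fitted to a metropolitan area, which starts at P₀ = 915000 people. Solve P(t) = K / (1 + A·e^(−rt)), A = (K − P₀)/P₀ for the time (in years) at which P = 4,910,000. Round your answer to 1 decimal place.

A = (6250000 − 915000)/915000 = 5.8306
4910000 = 6250000/(1 + 5.8306·e^(−0.039t)) → 1 + 5.8306·e^(−0.039t) = 1.27291
e^(−0.039t) = 0.046807 → t = ln(21.36437)/0.039 = 3.06172/0.039

t ≈ 78.5 years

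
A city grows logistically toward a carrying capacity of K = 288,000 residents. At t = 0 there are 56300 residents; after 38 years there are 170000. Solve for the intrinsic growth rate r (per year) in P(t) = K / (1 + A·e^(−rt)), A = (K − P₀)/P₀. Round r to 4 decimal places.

A = (288000 − 56300)/56300 = 4.11545
170000 = 288000/(1 + 4.11545·e^(−r·38)) → e^(−38r) = (1.69412 − 1)/4.11545 = 0.168661
r = −ln(0.168661)/38 = 1.77986/38

r ≈ 0.0468 per year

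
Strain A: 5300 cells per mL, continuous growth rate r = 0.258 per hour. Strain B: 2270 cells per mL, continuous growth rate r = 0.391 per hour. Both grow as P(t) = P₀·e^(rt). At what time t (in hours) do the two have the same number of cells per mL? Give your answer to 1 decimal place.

5300·e^(0.258t) = 2270·e^(0.391t)
5300/2270 = e^((0.391 − 0.258)t) → ln(2.3348) = 0.133·t
t = 0.84793 / 0.133

t ≈ 6.4 hours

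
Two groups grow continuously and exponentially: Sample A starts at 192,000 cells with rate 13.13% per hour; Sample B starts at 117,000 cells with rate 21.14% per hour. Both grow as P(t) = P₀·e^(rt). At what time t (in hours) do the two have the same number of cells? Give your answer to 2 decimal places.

192000·e^(0.1313t) = 117000·e^(0.2114t)
192000/117000 = e^((0.2114 − 0.1313)t) → ln(1.64103) = 0.0801·t
t = 0.49532 / 0.0801

t ≈ 6.18 hours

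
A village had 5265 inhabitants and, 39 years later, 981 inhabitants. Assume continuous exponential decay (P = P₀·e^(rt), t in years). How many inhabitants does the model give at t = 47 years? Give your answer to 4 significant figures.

≈ 695.0 inhabitants

r = ln(981/5265) / 39 ≈ -0.043084 per year
P(47) = 5265 · e^(-0.043084·47) = 5265 · 0.132 ≈ 694.99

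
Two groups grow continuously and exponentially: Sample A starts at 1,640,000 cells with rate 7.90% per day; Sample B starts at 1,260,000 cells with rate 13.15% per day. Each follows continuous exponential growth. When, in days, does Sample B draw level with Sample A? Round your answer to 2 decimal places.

1640000·e^(0.079t) = 1260000·e^(0.1315t)
1640000/1260000 = e^((0.1315 − 0.079)t) → ln(1.30159) = 0.0525·t
t = 0.26358 / 0.0525

t ≈ 5.02 days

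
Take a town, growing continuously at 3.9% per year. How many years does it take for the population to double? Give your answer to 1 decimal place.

doubling time = ln(2) / |r| = 0.69315 / 0.039

doubling time ≈ 17.8 years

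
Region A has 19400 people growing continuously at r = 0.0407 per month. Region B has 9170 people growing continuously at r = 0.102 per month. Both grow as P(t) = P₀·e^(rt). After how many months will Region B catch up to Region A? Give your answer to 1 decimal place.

19400·e^(0.0407t) = 9170·e^(0.102t)
19400/9170 = e^((0.102 − 0.0407)t) → ln(2.11559) = 0.0613·t
t = 0.74934 / 0.0613

t ≈ 12.2 months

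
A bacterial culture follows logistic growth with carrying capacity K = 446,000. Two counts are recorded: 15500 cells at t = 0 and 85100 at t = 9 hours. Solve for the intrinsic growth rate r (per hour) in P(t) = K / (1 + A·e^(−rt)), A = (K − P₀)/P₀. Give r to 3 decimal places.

r ≈ 0.209 per hour

A = (446000 − 15500)/15500 = 27.77419
85100 = 446000/(1 + 27.77419·e^(−r·9)) → e^(−9r) = (5.24089 − 1)/27.77419 = 0.152692
r = −ln(0.152692)/9 = 1.87933/9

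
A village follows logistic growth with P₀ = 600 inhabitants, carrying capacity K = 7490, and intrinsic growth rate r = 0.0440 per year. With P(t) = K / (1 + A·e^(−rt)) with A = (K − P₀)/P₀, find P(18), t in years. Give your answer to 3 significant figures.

≈ 1,210 inhabitants

A = (7490 − 600)/600 = 11.48333
P(18) = 7490 / (1 + 11.48333·e^(−0.044·18)) = 7490 / (1 + 11.48333·0.452938)
= 7490 / 6.20124 ≈ 1207.82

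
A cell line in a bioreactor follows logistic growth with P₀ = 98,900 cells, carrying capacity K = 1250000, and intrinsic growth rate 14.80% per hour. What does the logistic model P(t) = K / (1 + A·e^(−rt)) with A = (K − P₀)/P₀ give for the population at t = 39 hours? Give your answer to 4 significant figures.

A = (1250000 − 98900)/98900 = 11.63903
P(39) = 1250000 / (1 + 11.63903·e^(−0.148·39)) = 1250000 / (1 + 11.63903·0.003114)
= 1250000 / 1.03624 ≈ 1206286.12

≈ 1,206,000 cells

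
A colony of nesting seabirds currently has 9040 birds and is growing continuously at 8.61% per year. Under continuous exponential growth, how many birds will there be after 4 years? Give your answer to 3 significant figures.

≈ 12,800 birds

P(4) = 9040 · e^(0.0861·4) = 9040 · e^(0.3444)
= 9040 · 1.41114 ≈ 12756.73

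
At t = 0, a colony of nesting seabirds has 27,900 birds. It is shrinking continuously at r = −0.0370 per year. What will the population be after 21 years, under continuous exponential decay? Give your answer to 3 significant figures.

≈ 12,800 birds

P(21) = 27900 · e^(-0.037·21) = 27900 · e^(-0.777)
= 27900 · 0.45978 ≈ 12827.95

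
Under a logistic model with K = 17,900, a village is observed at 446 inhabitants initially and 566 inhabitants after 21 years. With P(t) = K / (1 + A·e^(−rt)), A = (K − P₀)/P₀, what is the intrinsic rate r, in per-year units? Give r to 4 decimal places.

A = (17900 − 446)/446 = 39.13453
566 = 17900/(1 + 39.13453·e^(−r·21)) → e^(−21r) = (31.62544 − 1)/39.13453 = 0.782568
r = −ln(0.782568)/21 = 0.24517/21

r ≈ 0.0117 per year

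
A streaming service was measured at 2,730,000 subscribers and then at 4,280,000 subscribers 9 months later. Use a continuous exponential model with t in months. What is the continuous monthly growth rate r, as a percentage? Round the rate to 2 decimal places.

r ≈ 5.00% per month

4280000 = 2730000 · e^(r·9)
e^(9r) = 4280000/2730000 = 1.56777
r = ln(1.56777) / 9 = 0.44965 / 9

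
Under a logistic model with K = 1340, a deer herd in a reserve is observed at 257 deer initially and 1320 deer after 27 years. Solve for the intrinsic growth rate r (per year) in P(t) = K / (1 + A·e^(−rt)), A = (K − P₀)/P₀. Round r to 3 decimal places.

r ≈ 0.208 per year

A = (1340 − 257)/257 = 4.21401
1320 = 1340/(1 + 4.21401·e^(−r·27)) → e^(−27r) = (1.01515 − 1)/4.21401 = 0.003596
r = −ln(0.003596)/27 = 5.62807/27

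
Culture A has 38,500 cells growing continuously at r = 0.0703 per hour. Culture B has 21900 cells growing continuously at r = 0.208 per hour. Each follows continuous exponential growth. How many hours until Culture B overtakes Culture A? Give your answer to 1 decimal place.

t ≈ 4.1 hours

38500·e^(0.0703t) = 21900·e^(0.208t)
38500/21900 = e^((0.208 − 0.0703)t) → ln(1.75799) = 0.1377·t
t = 0.56417 / 0.1377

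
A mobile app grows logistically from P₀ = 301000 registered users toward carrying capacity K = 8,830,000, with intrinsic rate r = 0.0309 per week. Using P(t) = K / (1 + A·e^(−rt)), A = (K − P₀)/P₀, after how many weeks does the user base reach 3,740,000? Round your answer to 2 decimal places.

A = (8830000 − 301000)/301000 = 28.33555
3740000 = 8830000/(1 + 28.33555·e^(−0.0309t)) → 1 + 28.33555·e^(−0.0309t) = 2.36096
e^(−0.0309t) = 0.04803 → t = ln(20.82023)/0.0309 = 3.03592/0.0309

t ≈ 98.25 weeks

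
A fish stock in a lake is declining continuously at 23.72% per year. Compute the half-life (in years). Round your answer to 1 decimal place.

half-life = ln(2) / |r| = 0.69315 / 0.2372

half-life ≈ 2.9 years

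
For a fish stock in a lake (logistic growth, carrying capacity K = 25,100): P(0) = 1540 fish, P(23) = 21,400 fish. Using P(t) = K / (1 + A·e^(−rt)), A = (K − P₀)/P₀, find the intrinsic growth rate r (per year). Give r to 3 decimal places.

A = (25100 − 1540)/1540 = 15.2987
21400 = 25100/(1 + 15.2987·e^(−r·23)) → e^(−23r) = (1.1729 − 1)/15.2987 = 0.011301
r = −ln(0.011301)/23 = 4.48283/23

r ≈ 0.195 per year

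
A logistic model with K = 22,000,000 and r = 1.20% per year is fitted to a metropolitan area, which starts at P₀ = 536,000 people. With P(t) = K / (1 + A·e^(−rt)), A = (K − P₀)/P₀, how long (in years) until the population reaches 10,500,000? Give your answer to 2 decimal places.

t ≈ 299.92 years

A = (22000000 − 536000)/536000 = 40.04478
10500000 = 22000000/(1 + 40.04478·e^(−0.012t)) → 1 + 40.04478·e^(−0.012t) = 2.09524
e^(−0.012t) = 0.02735 → t = ln(36.56262)/0.012 = 3.59903/0.012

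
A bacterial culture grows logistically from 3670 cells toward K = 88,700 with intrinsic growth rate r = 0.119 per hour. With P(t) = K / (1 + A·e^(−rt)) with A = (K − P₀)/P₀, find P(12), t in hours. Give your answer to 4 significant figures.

A = (88700 − 3670)/3670 = 23.16894
P(12) = 88700 / (1 + 23.16894·e^(−0.119·12)) = 88700 / (1 + 23.16894·0.239788)
= 88700 / 6.55563 ≈ 13530.35

≈ 13,530 cells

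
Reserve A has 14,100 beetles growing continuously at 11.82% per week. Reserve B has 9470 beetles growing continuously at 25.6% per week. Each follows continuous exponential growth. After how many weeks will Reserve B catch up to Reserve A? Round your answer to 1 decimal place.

14100·e^(0.1182t) = 9470·e^(0.256t)
14100/9470 = e^((0.256 − 0.1182)t) → ln(1.48891) = 0.1378·t
t = 0.39805 / 0.1378

t ≈ 2.9 weeks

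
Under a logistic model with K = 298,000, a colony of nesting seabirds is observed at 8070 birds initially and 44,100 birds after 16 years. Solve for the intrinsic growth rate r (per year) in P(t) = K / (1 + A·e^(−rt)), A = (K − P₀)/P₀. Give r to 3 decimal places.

r ≈ 0.114 per year

A = (298000 − 8070)/8070 = 35.92689
44100 = 298000/(1 + 35.92689·e^(−r·16)) → e^(−16r) = (6.75737 − 1)/35.92689 = 0.160252
r = −ln(0.160252)/16 = 1.83101/16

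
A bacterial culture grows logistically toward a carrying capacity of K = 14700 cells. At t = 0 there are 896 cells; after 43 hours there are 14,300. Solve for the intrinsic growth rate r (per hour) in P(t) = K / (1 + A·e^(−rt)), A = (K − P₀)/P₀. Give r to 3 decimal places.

r ≈ 0.147 per hour

A = (14700 − 896)/896 = 15.40625
14300 = 14700/(1 + 15.40625·e^(−r·43)) → e^(−43r) = (1.02797 − 1)/15.40625 = 0.001816
r = −ln(0.001816)/43 = 6.31132/43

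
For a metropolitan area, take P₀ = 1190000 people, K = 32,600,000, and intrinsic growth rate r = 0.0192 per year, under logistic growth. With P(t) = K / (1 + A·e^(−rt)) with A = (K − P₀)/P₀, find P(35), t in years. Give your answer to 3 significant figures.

≈ 2,250,000 people

A = (32600000 − 1190000)/1190000 = 26.39496
P(35) = 32600000 / (1 + 26.39496·e^(−0.0192·35)) = 32600000 / (1 + 26.39496·0.510686)
= 32600000 / 14.47954 ≈ 2251452.68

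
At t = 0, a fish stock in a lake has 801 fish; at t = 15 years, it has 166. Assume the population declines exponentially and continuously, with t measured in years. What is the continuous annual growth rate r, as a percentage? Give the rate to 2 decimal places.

166 = 801 · e^(r·15)
e^(15r) = 166/801 = 0.20724
r = ln(0.20724) / 15 = -1.57387 / 15

r ≈ -10.49% per year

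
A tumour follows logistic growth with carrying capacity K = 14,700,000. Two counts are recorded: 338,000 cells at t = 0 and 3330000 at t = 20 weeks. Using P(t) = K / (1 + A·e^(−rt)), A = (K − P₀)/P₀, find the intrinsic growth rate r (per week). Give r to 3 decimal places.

r ≈ 0.126 per week

A = (14700000 − 338000)/338000 = 42.49112
3330000 = 14700000/(1 + 42.49112·e^(−r·20)) → e^(−20r) = (4.41441 − 1)/42.49112 = 0.080356
r = −ln(0.080356)/20 = 2.52129/20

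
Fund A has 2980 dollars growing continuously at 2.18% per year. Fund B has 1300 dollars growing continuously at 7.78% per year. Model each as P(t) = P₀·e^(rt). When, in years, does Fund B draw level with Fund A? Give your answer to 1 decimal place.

2980·e^(0.0218t) = 1300·e^(0.0778t)
2980/1300 = e^((0.0778 − 0.0218)t) → ln(2.29231) = 0.056·t
t = 0.82956 / 0.056

t ≈ 14.8 years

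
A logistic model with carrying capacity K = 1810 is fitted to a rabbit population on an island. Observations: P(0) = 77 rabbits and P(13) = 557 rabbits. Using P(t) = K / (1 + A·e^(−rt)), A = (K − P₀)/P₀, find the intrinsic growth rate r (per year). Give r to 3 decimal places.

r ≈ 0.177 per year

A = (1810 − 77)/77 = 22.50649
557 = 1810/(1 + 22.50649·e^(−r·13)) → e^(−13r) = (3.24955 − 1)/22.50649 = 0.099951
r = −ln(0.099951)/13 = 2.30307/13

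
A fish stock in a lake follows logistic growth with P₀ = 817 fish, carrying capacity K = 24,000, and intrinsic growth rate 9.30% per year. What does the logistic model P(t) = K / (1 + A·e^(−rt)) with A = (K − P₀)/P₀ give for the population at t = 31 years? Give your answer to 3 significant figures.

A = (24000 − 817)/817 = 28.37576
P(31) = 24000 / (1 + 28.37576·e^(−0.093·31)) = 24000 / (1 + 28.37576·0.055967)
= 24000 / 2.5881 ≈ 9273.23

≈ 9,270 fish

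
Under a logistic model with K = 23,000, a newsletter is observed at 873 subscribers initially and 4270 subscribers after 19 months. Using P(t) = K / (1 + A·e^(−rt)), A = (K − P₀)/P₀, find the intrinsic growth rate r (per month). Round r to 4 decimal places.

A = (23000 − 873)/873 = 25.34593
4270 = 23000/(1 + 25.34593·e^(−r·19)) → e^(−19r) = (5.38642 − 1)/25.34593 = 0.173062
r = −ln(0.173062)/19 = 1.75411/19

r ≈ 0.0923 per month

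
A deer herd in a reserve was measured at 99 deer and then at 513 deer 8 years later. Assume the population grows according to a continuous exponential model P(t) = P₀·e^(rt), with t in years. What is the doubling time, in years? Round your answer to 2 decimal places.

doubling time ≈ 3.37 years

r = ln(513/99) / 8 = ln(5.18182) / 8 ≈ 0.205644 per year
doubling time = ln 2 / |r| = 0.69315 / 0.205644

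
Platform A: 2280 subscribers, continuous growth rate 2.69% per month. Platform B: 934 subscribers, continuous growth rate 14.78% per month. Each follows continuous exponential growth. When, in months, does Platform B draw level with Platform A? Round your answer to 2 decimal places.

t ≈ 7.38 months

2280·e^(0.0269t) = 934·e^(0.1478t)
2280/934 = e^((0.1478 − 0.0269)t) → ln(2.44111) = 0.1209·t
t = 0.89245 / 0.1209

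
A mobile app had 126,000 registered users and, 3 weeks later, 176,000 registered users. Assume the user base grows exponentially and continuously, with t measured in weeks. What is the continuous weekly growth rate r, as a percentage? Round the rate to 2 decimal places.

176000 = 126000 · e^(r·3)
e^(3r) = 176000/126000 = 1.39683
r = ln(1.39683) / 3 = 0.3342 / 3

r ≈ 11.14% per week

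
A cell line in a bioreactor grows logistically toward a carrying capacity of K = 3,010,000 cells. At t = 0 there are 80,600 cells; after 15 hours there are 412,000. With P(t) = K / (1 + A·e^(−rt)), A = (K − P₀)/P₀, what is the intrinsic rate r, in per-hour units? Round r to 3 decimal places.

r ≈ 0.117 per hour

A = (3010000 − 80600)/80600 = 36.34491
412000 = 3010000/(1 + 36.34491·e^(−r·15)) → e^(−15r) = (7.30583 − 1)/36.34491 = 0.1735
r = −ln(0.1735)/15 = 1.75158/15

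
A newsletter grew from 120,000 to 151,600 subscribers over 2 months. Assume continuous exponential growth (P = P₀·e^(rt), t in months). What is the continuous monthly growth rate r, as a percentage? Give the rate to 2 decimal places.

151600 = 120000 · e^(r·2)
e^(2r) = 151600/120000 = 1.26333
r = ln(1.26333) / 2 = 0.23375 / 2

r ≈ 11.69% per month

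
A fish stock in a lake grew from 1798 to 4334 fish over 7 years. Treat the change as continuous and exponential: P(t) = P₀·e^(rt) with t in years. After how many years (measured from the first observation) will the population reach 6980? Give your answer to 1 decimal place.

r = ln(4334/1798) / 7 ≈ 0.125688 per year
t = ln(6980/1798) / r = 1.35637 / 0.125688 ≈ 10.792

t ≈ 10.8 years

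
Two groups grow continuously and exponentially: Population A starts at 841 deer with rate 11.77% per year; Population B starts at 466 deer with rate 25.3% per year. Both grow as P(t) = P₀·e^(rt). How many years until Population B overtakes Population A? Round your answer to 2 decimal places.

841·e^(0.1177t) = 466·e^(0.253t)
841/466 = e^((0.253 − 0.1177)t) → ln(1.80472) = 0.1353·t
t = 0.59041 / 0.1353

t ≈ 4.36 years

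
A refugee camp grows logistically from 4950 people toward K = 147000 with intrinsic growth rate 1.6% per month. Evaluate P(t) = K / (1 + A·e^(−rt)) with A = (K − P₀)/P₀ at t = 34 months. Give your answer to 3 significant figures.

A = (147000 − 4950)/4950 = 28.69697
P(34) = 147000 / (1 + 28.69697·e^(−0.016·34)) = 147000 / (1 + 28.69697·0.580422)
= 147000 / 17.65635 ≈ 8325.62

≈ 8,330 people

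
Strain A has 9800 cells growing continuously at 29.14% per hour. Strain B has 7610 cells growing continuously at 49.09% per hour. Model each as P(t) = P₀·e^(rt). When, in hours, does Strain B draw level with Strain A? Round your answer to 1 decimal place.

9800·e^(0.2914t) = 7610·e^(0.4909t)
9800/7610 = e^((0.4909 − 0.2914)t) → ln(1.28778) = 0.1995·t
t = 0.25292 / 0.1995

t ≈ 1.3 hours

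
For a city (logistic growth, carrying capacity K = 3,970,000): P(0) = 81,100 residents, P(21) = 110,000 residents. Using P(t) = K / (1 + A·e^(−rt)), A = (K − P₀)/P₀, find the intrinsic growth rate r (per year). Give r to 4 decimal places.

A = (3970000 − 81100)/81100 = 47.95191
110000 = 3970000/(1 + 47.95191·e^(−r·21)) → e^(−21r) = (36.09091 − 1)/47.95191 = 0.731794
r = −ln(0.731794)/21 = 0.31226/21

r ≈ 0.0149 per year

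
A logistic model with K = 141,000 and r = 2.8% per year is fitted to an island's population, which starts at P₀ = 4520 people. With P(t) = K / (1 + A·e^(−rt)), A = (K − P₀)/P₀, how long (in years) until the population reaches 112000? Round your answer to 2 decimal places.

A = (141000 − 4520)/4520 = 30.19469
112000 = 141000/(1 + 30.19469·e^(−0.028t)) → 1 + 30.19469·e^(−0.028t) = 1.25893
e^(−0.028t) = 0.008575 → t = ln(116.61398)/0.028 = 4.75887/0.028

t ≈ 169.96 years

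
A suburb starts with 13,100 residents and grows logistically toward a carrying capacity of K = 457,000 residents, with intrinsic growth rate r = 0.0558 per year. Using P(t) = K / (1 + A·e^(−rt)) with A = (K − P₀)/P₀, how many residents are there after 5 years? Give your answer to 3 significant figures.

≈ 17,200 residents

A = (457000 − 13100)/13100 = 33.8855
P(5) = 457000 / (1 + 33.8855·e^(−0.0558·5)) = 457000 / (1 + 33.8855·0.75654)
= 457000 / 26.63573 ≈ 17157.4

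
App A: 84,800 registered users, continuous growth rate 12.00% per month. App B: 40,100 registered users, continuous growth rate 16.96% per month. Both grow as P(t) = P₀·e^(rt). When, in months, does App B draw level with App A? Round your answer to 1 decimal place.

t ≈ 15.1 months

84800·e^(0.12t) = 40100·e^(0.1696t)
84800/40100 = e^((0.1696 − 0.12)t) → ln(2.11471) = 0.0496·t
t = 0.74892 / 0.0496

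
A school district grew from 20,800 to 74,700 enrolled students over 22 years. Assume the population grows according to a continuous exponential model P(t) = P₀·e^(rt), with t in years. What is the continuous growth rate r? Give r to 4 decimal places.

74700 = 20800 · e^(r·22)
e^(22r) = 74700/20800 = 3.59135
r = ln(3.59135) / 22 = 1.27853 / 22

r ≈ 0.0581 per year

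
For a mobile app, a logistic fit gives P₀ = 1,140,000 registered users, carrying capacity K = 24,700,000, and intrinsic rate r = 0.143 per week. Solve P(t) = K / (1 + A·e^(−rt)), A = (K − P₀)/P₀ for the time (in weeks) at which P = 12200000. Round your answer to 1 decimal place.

t ≈ 21.0 weeks

A = (24700000 − 1140000)/1140000 = 20.66667
12200000 = 24700000/(1 + 20.66667·e^(−0.143t)) → 1 + 20.66667·e^(−0.143t) = 2.02459
e^(−0.143t) = 0.049577 → t = ln(20.17067)/0.143 = 3.00423/0.143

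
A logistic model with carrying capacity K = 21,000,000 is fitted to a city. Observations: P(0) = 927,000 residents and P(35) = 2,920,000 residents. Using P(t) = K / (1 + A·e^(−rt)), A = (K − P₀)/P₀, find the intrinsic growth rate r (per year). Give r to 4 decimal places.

r ≈ 0.0358 per year

A = (21000000 − 927000)/927000 = 21.65372
2920000 = 21000000/(1 + 21.65372·e^(−r·35)) → e^(−35r) = (7.19178 − 1)/21.65372 = 0.285945
r = −ln(0.285945)/35 = 1.25195/35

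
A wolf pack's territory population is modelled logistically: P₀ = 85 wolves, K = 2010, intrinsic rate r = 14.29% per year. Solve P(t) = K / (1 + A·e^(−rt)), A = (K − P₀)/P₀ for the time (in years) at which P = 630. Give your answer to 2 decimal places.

A = (2010 − 85)/85 = 22.64706
630 = 2010/(1 + 22.64706·e^(−0.1429t)) → 1 + 22.64706·e^(−0.1429t) = 3.19048
e^(−0.1429t) = 0.096722 → t = ln(10.33887)/0.1429 = 2.33591/0.1429

t ≈ 16.35 years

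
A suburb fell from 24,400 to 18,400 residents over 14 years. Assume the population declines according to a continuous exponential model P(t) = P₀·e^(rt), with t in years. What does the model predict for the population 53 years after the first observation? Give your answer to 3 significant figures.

r = ln(18400/24400) / 14 ≈ -0.020159 per year
P(53) = 24400 · e^(-0.020159·53) = 24400 · 0.34354 ≈ 8382.38

≈ 8,380 residents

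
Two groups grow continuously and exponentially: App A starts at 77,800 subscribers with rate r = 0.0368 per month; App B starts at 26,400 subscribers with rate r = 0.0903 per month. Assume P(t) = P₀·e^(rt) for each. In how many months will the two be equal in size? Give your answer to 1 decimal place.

77800·e^(0.0368t) = 26400·e^(0.0903t)
77800/26400 = e^((0.0903 − 0.0368)t) → ln(2.94697) = 0.0535·t
t = 1.08078 / 0.0535

t ≈ 20.2 months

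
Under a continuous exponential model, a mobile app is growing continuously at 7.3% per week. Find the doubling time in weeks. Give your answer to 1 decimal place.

doubling time = ln(2) / |r| = 0.69315 / 0.073

doubling time ≈ 9.5 weeks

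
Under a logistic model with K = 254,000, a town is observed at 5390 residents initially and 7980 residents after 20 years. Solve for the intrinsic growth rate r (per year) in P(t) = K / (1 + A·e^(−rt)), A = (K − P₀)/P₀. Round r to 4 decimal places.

A = (254000 − 5390)/5390 = 46.1243
7980 = 254000/(1 + 46.1243·e^(−r·20)) → e^(−20r) = (31.82957 − 1)/46.1243 = 0.668402
r = −ln(0.668402)/20 = 0.40287/20

r ≈ 0.0201 per year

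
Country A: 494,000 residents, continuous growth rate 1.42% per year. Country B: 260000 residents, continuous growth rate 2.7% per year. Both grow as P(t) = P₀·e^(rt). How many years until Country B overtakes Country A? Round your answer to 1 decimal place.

t ≈ 50.1 years

494000·e^(0.0142t) = 260000·e^(0.027t)
494000/260000 = e^((0.027 − 0.0142)t) → ln(1.9) = 0.0128·t
t = 0.64185 / 0.0128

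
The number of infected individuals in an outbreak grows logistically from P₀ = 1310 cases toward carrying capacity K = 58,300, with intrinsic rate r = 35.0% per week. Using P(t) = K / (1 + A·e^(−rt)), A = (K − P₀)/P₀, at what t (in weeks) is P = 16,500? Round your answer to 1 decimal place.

A = (58300 − 1310)/1310 = 43.50382
16500 = 58300/(1 + 43.50382·e^(−0.35t)) → 1 + 43.50382·e^(−0.35t) = 3.53333
e^(−0.35t) = 0.058232 → t = ln(17.17256)/0.35 = 2.84331/0.35

t ≈ 8.1 weeks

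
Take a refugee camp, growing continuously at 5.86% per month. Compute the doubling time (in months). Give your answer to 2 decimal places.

doubling time ≈ 11.83 months

doubling time = ln(2) / |r| = 0.69315 / 0.0586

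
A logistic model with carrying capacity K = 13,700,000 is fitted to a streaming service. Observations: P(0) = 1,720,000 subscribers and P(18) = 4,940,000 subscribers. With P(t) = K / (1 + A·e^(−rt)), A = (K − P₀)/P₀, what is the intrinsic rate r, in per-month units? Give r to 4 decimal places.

A = (13700000 − 1720000)/1720000 = 6.96512
4940000 = 13700000/(1 + 6.96512·e^(−r·18)) → e^(−18r) = (2.77328 − 1)/6.96512 = 0.254594
r = −ln(0.254594)/18 = 1.36808/18

r ≈ 0.0760 per month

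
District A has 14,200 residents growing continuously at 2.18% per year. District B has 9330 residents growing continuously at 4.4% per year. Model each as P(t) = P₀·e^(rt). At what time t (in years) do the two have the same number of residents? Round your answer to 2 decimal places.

t ≈ 18.92 years

14200·e^(0.0218t) = 9330·e^(0.044t)
14200/9330 = e^((0.044 − 0.0218)t) → ln(1.52197) = 0.0222·t
t = 0.42001 / 0.0222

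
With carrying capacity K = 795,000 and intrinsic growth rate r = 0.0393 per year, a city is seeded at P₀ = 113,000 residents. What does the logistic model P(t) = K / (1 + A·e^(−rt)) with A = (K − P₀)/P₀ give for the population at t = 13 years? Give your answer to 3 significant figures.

≈ 172,000 residents

A = (795000 − 113000)/113000 = 6.0354
P(13) = 795000 / (1 + 6.0354·e^(−0.0393·13)) = 795000 / (1 + 6.0354·0.599955)
= 795000 / 4.62097 ≈ 172041.82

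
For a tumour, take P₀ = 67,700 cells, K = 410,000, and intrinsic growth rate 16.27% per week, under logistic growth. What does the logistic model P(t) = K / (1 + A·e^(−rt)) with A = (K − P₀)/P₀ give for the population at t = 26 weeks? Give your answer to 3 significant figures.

A = (410000 − 67700)/67700 = 5.05613
P(26) = 410000 / (1 + 5.05613·e^(−0.1627·26)) = 410000 / (1 + 5.05613·0.014549)
= 410000 / 1.07356 ≈ 381905.48

≈ 382,000 cells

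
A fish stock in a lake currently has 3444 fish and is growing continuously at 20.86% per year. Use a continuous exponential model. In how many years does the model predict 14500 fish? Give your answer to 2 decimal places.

14500 = 3444 · e^(0.2086·t)
t = ln(14500/3444) / 0.2086 = ln(4.21022) / 0.2086 = 1.43752 / 0.2086

t ≈ 6.89 years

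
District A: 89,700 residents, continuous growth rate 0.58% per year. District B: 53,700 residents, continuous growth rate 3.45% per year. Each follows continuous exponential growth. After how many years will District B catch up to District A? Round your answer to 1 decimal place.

89700·e^(0.0058t) = 53700·e^(0.0345t)
89700/53700 = e^((0.0345 − 0.0058)t) → ln(1.67039) = 0.0287·t
t = 0.51306 / 0.0287

t ≈ 17.9 years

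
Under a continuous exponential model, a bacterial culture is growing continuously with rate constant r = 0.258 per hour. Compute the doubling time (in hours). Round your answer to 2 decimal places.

doubling time ≈ 2.69 hours

doubling time = ln(2) / |r| = 0.69315 / 0.258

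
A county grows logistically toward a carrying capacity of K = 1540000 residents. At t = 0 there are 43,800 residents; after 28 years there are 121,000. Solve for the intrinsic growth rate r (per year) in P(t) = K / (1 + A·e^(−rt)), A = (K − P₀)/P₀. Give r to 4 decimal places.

r ≈ 0.0382 per year

A = (1540000 − 43800)/43800 = 34.15982
121000 = 1540000/(1 + 34.15982·e^(−r·28)) → e^(−28r) = (12.72727 − 1)/34.15982 = 0.343306
r = −ln(0.343306)/28 = 1.06913/28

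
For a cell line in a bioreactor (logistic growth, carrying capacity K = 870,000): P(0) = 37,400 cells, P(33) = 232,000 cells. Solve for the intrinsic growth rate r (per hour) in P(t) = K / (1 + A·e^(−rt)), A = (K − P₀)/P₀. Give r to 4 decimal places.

A = (870000 − 37400)/37400 = 22.26203
232000 = 870000/(1 + 22.26203·e^(−r·33)) → e^(−33r) = (3.75 − 1)/22.26203 = 0.123529
r = −ln(0.123529)/33 = 2.09128/33

r ≈ 0.0634 per hour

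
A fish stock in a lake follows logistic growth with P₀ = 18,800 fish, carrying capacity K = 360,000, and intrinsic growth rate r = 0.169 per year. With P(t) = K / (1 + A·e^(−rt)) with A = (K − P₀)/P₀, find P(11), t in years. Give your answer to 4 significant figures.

≈ 94,040 fish

A = (360000 − 18800)/18800 = 18.14894
P(11) = 360000 / (1 + 18.14894·e^(−0.169·11)) = 360000 / (1 + 18.14894·0.155828)
= 360000 / 3.82812 ≈ 94040.96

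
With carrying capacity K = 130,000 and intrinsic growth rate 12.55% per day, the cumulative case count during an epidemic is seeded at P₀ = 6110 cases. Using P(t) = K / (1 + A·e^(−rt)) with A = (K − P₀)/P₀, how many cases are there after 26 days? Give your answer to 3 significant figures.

A = (130000 − 6110)/6110 = 20.2766
P(26) = 130000 / (1 + 20.2766·e^(−0.1255·26)) = 130000 / (1 + 20.2766·0.038273)
= 130000 / 1.77605 ≈ 73195.96

≈ 73,200 cases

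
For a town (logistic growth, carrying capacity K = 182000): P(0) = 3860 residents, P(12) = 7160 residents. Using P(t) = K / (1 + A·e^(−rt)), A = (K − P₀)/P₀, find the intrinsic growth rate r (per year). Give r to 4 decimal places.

r ≈ 0.0530 per year

A = (182000 − 3860)/3860 = 46.15026
7160 = 182000/(1 + 46.15026·e^(−r·12)) → e^(−12r) = (25.41899 − 1)/46.15026 = 0.529119
r = −ln(0.529119)/12 = 0.63654/12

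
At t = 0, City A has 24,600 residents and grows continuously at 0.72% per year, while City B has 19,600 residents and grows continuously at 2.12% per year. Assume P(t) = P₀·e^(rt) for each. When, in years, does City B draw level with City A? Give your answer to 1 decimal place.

t ≈ 16.2 years

24600·e^(0.0072t) = 19600·e^(0.0212t)
24600/19600 = e^((0.0212 − 0.0072)t) → ln(1.2551) = 0.014·t
t = 0.22722 / 0.014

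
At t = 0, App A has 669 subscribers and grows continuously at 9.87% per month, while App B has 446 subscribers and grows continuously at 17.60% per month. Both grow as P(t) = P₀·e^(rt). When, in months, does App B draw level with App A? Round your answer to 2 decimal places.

669·e^(0.0987t) = 446·e^(0.176t)
669/446 = e^((0.176 − 0.0987)t) → ln(1.5) = 0.0773·t
t = 0.40547 / 0.0773

t ≈ 5.25 months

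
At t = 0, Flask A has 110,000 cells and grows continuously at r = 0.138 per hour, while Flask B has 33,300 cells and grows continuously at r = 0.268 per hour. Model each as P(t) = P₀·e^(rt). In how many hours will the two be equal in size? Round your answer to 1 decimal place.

t ≈ 9.2 hours

110000·e^(0.138t) = 33300·e^(0.268t)
110000/33300 = e^((0.268 − 0.138)t) → ln(3.3033) = 0.13·t
t = 1.19492 / 0.13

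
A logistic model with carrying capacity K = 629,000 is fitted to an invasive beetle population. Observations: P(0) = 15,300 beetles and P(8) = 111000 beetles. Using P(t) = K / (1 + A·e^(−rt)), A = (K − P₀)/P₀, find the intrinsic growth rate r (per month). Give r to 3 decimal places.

r ≈ 0.269 per month

A = (629000 − 15300)/15300 = 40.11111
111000 = 629000/(1 + 40.11111·e^(−r·8)) → e^(−8r) = (5.66667 − 1)/40.11111 = 0.116343
r = −ln(0.116343)/8 = 2.15121/8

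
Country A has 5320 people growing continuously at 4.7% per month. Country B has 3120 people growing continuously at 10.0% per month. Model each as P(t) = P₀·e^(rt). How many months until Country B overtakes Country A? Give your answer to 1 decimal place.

5320·e^(0.047t) = 3120·e^(0.1t)
5320/3120 = e^((0.1 − 0.047)t) → ln(1.70513) = 0.053·t
t = 0.53364 / 0.053

t ≈ 10.1 months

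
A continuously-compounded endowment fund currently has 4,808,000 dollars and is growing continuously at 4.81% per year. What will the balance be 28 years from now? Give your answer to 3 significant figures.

P(28) = 4808000 · e^(0.0481·28) = 4808000 · e^(1.3468)
= 4808000 · 3.8451 ≈ 18487248

≈ 18,500,000 dollars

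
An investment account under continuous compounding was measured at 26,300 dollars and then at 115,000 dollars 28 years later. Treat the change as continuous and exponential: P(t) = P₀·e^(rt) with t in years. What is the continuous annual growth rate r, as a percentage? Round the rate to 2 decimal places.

r ≈ 5.27% per year

115000 = 26300 · e^(r·28)
e^(28r) = 115000/26300 = 4.37262
r = ln(4.37262) / 28 = 1.47536 / 28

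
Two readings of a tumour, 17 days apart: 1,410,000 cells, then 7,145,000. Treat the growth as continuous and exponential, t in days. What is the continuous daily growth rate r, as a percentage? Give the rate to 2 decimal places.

7145000 = 1410000 · e^(r·17)
e^(17r) = 7145000/1410000 = 5.06738
r = ln(5.06738) / 17 = 1.62282 / 17

r ≈ 9.55% per day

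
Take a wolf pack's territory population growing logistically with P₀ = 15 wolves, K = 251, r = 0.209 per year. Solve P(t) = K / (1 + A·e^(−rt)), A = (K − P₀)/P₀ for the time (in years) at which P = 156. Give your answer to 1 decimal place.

A = (251 − 15)/15 = 15.73333
156 = 251/(1 + 15.73333·e^(−0.209t)) → 1 + 15.73333·e^(−0.209t) = 1.60897
e^(−0.209t) = 0.038706 → t = ln(25.83579)/0.209 = 3.25176/0.209

t ≈ 15.6 years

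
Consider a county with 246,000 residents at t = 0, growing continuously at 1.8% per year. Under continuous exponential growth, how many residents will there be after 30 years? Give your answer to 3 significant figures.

≈ 422,000 residents

P(30) = 246000 · e^(0.018·30) = 246000 · e^(0.54)
= 246000 · 1.71601 ≈ 422137.69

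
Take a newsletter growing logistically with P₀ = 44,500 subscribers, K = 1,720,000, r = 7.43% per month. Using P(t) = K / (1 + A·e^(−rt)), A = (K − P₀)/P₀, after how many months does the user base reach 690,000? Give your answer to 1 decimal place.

t ≈ 43.4 months

A = (1720000 − 44500)/44500 = 37.65169
690000 = 1720000/(1 + 37.65169·e^(−0.0743t)) → 1 + 37.65169·e^(−0.0743t) = 2.49275
e^(−0.0743t) = 0.039646 → t = ln(25.22297)/0.0743 = 3.22776/0.0743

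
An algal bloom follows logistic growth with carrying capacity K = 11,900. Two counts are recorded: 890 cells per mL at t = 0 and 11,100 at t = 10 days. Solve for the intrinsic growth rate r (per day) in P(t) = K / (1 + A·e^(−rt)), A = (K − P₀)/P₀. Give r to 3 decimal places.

A = (11900 − 890)/890 = 12.37079
11100 = 11900/(1 + 12.37079·e^(−r·10)) → e^(−10r) = (1.07207 − 1)/12.37079 = 0.005826
r = −ln(0.005826)/10 = 5.14543/10

r ≈ 0.515 per day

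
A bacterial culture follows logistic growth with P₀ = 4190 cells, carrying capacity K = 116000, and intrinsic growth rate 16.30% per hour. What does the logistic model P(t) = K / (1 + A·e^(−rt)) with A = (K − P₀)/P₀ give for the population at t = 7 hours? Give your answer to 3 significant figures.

≈ 12,200 cells

A = (116000 − 4190)/4190 = 26.68496
P(7) = 116000 / (1 + 26.68496·e^(−0.163·7)) = 116000 / (1 + 26.68496·0.319499)
= 116000 / 9.52583 ≈ 12177.42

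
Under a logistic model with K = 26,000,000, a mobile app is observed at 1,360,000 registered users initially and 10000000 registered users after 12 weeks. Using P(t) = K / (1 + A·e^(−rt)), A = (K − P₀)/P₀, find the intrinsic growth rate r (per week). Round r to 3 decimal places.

A = (26000000 − 1360000)/1360000 = 18.11765
10000000 = 26000000/(1 + 18.11765·e^(−r·12)) → e^(−12r) = (2.6 − 1)/18.11765 = 0.088312
r = −ln(0.088312)/12 = 2.42688/12

r ≈ 0.202 per week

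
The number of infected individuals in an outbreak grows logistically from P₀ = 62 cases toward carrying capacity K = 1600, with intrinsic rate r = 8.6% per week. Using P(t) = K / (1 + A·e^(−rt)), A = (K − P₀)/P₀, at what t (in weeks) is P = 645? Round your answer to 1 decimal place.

t ≈ 32.8 weeks

A = (1600 − 62)/62 = 24.80645
645 = 1600/(1 + 24.80645·e^(−0.086t)) → 1 + 24.80645·e^(−0.086t) = 2.48062
e^(−0.086t) = 0.059687 → t = ln(16.7541)/0.086 = 2.81864/0.086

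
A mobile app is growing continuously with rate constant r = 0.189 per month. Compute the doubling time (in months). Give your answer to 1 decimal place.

doubling time ≈ 3.7 months

doubling time = ln(2) / |r| = 0.69315 / 0.189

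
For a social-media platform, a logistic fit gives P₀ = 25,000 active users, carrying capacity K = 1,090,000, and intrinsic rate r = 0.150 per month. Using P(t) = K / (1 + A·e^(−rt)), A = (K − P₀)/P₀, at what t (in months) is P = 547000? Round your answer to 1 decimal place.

t ≈ 25.1 months

A = (1090000 − 25000)/25000 = 42.6
547000 = 1090000/(1 + 42.6·e^(−0.15t)) → 1 + 42.6·e^(−0.15t) = 1.99269
e^(−0.15t) = 0.023303 → t = ln(42.91381)/0.15 = 3.75919/0.15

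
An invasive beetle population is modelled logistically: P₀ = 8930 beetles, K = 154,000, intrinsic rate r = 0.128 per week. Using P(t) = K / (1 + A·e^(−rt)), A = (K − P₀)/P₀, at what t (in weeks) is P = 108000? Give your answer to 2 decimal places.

A = (154000 − 8930)/8930 = 16.24524
108000 = 154000/(1 + 16.24524·e^(−0.128t)) → 1 + 16.24524·e^(−0.128t) = 1.42593
e^(−0.128t) = 0.026219 → t = ln(38.141)/0.128 = 3.64129/0.128

t ≈ 28.45 weeks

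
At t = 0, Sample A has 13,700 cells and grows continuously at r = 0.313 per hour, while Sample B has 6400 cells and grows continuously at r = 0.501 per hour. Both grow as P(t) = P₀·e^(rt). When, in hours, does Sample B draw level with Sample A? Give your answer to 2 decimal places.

t ≈ 4.05 hours

13700·e^(0.313t) = 6400·e^(0.501t)
13700/6400 = e^((0.501 − 0.313)t) → ln(2.14062) = 0.188·t
t = 0.7611 / 0.188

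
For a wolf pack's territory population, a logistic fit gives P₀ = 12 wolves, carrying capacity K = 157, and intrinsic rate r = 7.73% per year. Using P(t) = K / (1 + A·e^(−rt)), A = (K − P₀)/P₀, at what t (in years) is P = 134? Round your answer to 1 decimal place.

A = (157 − 12)/12 = 12.08333
134 = 157/(1 + 12.08333·e^(−0.0773t)) → 1 + 12.08333·e^(−0.0773t) = 1.17164
e^(−0.0773t) = 0.014205 → t = ln(70.39855)/0.0773 = 4.25417/0.0773

t ≈ 55.0 years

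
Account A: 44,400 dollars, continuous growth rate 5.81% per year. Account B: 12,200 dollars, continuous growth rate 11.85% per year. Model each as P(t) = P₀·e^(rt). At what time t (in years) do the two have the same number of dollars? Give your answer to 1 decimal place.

44400·e^(0.0581t) = 12200·e^(0.1185t)
44400/12200 = e^((0.1185 − 0.0581)t) → ln(3.63934) = 0.0604·t
t = 1.2918 / 0.0604

t ≈ 21.4 years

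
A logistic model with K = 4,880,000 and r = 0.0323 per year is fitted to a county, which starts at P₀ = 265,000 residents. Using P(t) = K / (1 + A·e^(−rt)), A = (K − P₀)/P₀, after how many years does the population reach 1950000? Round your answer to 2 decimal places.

A = (4880000 − 265000)/265000 = 17.41509
1950000 = 4880000/(1 + 17.41509·e^(−0.0323t)) → 1 + 17.41509·e^(−0.0323t) = 2.50256
e^(−0.0323t) = 0.086279 → t = ln(11.59025)/0.0323 = 2.45016/0.0323

t ≈ 75.86 years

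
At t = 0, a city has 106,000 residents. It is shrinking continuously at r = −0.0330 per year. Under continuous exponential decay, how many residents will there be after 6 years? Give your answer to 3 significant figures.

P(6) = 106000 · e^(-0.033·6) = 106000 · e^(-0.198)
= 106000 · 0.82037 ≈ 86959.2

≈ 87,000 residents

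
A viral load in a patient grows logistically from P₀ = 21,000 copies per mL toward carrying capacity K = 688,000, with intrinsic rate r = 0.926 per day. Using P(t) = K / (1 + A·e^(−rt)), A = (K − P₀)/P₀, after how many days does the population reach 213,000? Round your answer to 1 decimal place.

A = (688000 − 21000)/21000 = 31.7619
213000 = 688000/(1 + 31.7619·e^(−0.926t)) → 1 + 31.7619·e^(−0.926t) = 3.23005
e^(−0.926t) = 0.070211 → t = ln(14.24271)/0.926 = 2.65624/0.926

t ≈ 2.9 days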